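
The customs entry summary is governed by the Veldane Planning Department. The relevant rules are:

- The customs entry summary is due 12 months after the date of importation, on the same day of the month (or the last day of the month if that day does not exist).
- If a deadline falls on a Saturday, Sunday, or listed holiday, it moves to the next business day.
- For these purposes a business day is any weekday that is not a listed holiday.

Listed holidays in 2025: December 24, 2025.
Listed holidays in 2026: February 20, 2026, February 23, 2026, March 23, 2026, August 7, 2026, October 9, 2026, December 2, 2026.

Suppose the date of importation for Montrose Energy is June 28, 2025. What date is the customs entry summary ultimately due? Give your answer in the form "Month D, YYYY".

June 29, 2026

12 months from June 28, 2025 is June 28, 2026.
June 28, 2026 falls on a Sunday. Rolling to the next business day gives June 29, 2026, a Monday.
Deadline: June 29, 2026.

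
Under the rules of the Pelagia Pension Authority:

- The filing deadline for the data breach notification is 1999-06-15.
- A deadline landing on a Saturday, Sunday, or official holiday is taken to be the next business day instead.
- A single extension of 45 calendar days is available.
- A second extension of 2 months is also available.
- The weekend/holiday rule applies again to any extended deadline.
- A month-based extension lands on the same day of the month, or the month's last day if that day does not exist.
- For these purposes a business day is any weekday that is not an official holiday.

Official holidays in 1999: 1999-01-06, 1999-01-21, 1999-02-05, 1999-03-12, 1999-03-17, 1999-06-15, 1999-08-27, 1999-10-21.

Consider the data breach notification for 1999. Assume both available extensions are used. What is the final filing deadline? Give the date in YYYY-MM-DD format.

1999-10-04

The statutory due date is 1999-06-15.
1999-06-15 is a listed holiday; the next business day is 1999-06-16 (Wednesday).
Applying the 45-calendar-day extension: 1999-06-16 + 45 days = 1999-07-31.
1999-07-31 is a Saturday, so it moves to the next business day, 1999-08-02 (Monday).
Add 2 months to 1999-08-02: 1999-10-02.
1999-10-02 is a Saturday; the next business day is 1999-10-04 (Monday).
Final deadline: 1999-10-04.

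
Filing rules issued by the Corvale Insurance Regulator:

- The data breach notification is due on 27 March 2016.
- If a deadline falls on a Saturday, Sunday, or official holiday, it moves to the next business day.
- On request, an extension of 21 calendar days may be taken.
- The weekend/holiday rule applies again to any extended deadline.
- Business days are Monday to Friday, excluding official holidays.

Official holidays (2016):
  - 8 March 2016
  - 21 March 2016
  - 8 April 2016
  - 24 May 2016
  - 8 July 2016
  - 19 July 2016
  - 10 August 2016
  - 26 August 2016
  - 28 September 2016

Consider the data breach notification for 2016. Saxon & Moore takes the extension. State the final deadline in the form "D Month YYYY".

The stated deadline is 27 March 2016.
27 March 2016 falls on a Sunday. Rolling to the next business day gives 28 March 2016, a Monday.
The 21-calendar-day extension moves the deadline from 28 March 2016 to 18 April 2016.
Since 18 April 2016 is a Monday and not a holiday, the date is unchanged.
Final deadline: 18 April 2016.

18 April 2016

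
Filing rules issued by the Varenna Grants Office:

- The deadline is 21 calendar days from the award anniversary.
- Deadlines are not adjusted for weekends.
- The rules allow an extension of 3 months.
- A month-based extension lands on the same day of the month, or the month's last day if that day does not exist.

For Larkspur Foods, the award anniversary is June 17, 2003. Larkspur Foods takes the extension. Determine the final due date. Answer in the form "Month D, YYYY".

Trigger date June 17, 2003 + 21 calendar days = July 8, 2003.
July 8, 2003 is a Tuesday; no weekend or holiday adjustment applies.
Add 3 months to July 8, 2003: October 8, 2003.
October 8, 2003 falls on a Wednesday. The rules make no weekend/holiday allowance, so it remains October 8, 2003.
Final deadline: October 8, 2003.

October 8, 2003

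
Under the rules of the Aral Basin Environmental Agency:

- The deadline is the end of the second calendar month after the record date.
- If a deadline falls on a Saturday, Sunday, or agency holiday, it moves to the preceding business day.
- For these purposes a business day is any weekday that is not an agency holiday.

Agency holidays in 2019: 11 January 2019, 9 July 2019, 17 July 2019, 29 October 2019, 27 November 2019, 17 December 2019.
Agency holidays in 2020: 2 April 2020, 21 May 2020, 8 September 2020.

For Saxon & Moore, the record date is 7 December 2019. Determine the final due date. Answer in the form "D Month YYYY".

28 February 2020

2 months after 7 December 2019 falls in February 2020; the last day of that month is 29 February 2020.
29 February 2020 is a Saturday; the preceding business day is 28 February 2020 (Friday).
The final due date is 28 February 2020.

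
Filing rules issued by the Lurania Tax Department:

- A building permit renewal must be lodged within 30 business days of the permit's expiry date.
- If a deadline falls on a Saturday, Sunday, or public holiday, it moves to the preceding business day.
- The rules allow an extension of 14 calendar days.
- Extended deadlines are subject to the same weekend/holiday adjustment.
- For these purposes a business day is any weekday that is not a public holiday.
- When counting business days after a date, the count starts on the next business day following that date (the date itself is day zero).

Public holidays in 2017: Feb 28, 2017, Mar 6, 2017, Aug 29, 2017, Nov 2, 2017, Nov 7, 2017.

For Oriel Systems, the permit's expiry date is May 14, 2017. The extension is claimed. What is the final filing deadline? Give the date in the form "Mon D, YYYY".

Jul 7, 2017

Starting the day after May 14, 2017 and counting 30 business days lands on Jun 23, 2017.
Jun 23, 2017 is a Friday and not a listed holiday, so it stands.
Add the 14 calendar-day extension to Jun 23, 2017: Jul 7, 2017.
Jul 7, 2017 falls on a Friday, which is a business day, so no adjustment is needed.
So the filing is due Jul 7, 2017.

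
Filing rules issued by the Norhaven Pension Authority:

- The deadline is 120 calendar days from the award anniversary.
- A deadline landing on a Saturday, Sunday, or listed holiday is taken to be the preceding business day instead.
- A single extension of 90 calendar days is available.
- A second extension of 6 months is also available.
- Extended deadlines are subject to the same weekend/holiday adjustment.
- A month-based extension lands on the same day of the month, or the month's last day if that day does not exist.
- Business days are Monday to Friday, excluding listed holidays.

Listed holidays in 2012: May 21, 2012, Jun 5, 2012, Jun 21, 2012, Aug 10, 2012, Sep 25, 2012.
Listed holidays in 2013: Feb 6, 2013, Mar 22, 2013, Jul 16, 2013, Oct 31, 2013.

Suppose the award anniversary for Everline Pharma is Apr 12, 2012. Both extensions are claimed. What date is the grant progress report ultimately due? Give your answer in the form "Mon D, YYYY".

120 calendar days after Apr 12, 2012 is Aug 10, 2012.
Aug 10, 2012 is a listed holiday; the preceding business day is Aug 9, 2012 (Thursday).
Applying the 90-calendar-day extension: Aug 9, 2012 + 90 days = Nov 7, 2012.
Nov 7, 2012 is a Wednesday and not a listed holiday, so it stands.
Add 6 months to Nov 7, 2012: May 7, 2013.
May 7, 2013 (Tuesday) is already a business day.
The final due date is May 7, 2013.

May 7, 2013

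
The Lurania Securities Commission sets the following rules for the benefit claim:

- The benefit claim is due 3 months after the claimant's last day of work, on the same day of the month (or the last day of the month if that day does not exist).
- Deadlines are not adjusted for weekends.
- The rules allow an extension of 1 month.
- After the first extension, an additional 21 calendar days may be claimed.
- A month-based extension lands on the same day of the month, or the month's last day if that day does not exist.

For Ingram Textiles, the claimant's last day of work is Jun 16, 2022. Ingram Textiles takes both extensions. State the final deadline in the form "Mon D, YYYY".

3 months after Jun 16, 2022, on the same day of the month, is Sep 16, 2022.
Sep 16, 2022 is a Friday; no weekend or holiday adjustment applies.
Add 1 month to Sep 16, 2022: Oct 16, 2022.
Oct 16, 2022 is a Sunday; no weekend or holiday adjustment applies.
The 21-calendar-day extension moves the deadline from Oct 16, 2022 to Nov 6, 2022.
No adjustment is made for weekends or holidays, so Nov 6, 2022 stands.
The final due date is Nov 6, 2022.

Nov 6, 2022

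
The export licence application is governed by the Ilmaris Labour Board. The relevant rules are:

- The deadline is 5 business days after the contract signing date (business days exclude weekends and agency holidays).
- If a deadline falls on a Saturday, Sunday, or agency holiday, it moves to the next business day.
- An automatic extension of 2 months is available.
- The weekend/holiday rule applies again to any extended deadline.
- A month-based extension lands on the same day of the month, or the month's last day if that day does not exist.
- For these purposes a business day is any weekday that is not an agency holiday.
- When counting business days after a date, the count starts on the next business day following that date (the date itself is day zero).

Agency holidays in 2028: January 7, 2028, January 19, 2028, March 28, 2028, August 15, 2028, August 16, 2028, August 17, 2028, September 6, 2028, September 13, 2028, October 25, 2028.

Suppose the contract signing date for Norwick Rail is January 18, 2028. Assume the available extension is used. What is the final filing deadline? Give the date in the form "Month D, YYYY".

March 27, 2028

5 business days after January 18, 2028, excluding weekends and holidays, is January 26, 2028.
Since January 26, 2028 is a Wednesday and not a holiday, the date is unchanged.
Add 2 months to January 26, 2028: March 26, 2028.
March 26, 2028 is a Sunday; the next business day is March 27, 2028 (Monday).
Deadline: March 27, 2028.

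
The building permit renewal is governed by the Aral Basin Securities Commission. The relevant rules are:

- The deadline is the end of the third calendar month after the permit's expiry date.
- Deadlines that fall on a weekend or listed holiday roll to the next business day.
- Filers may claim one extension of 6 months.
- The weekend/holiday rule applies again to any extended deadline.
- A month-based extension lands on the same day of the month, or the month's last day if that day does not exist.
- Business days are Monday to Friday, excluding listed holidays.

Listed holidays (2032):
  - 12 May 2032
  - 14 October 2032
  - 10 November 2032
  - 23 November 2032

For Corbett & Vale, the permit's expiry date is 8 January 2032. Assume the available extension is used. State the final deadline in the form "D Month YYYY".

The third month after 8 January 2032 is April 2032, whose last day is 30 April 2032.
30 April 2032 is a Friday and not a listed holiday, so it stands.
Applying the 6 months extension: 6 months after 30 April 2032 is 30 October 2032.
30 October 2032 is a Saturday; the next business day is 1 November 2032 (Monday).
The final due date is 1 November 2032.

1 November 2032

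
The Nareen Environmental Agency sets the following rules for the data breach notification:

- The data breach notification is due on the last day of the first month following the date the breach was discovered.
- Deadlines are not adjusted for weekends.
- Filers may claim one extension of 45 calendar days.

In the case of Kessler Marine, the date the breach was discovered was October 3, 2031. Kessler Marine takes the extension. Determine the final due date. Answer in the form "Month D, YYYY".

1 month after October 3, 2031 is November 2031; that month ends on November 30, 2031.
November 30, 2031 is a Sunday; no weekend or holiday adjustment applies.
Applying the 45-calendar-day extension: November 30, 2031 + 45 days = January 14, 2032.
January 14, 2032 is a Wednesday; no weekend or holiday adjustment applies.
Final deadline: January 14, 2032.

January 14, 2032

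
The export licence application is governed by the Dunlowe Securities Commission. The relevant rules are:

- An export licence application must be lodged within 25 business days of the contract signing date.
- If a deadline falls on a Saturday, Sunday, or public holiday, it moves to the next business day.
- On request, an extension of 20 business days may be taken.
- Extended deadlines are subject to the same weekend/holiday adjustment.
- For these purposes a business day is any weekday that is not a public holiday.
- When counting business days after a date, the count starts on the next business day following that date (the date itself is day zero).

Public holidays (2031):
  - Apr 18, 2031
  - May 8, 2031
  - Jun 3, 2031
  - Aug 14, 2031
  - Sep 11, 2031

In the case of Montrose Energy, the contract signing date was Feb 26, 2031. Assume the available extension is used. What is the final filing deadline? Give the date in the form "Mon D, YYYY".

May 1, 2031

25 business days after Feb 26, 2031, excluding weekends and holidays, is Apr 2, 2031.
Apr 2, 2031 is a Wednesday and not a listed holiday, so it stands.
Counting 20 further business days from Apr 2, 2031 reaches May 1, 2031.
Since May 1, 2031 is a Thursday and not a holiday, the date is unchanged.
So the filing is due May 1, 2031.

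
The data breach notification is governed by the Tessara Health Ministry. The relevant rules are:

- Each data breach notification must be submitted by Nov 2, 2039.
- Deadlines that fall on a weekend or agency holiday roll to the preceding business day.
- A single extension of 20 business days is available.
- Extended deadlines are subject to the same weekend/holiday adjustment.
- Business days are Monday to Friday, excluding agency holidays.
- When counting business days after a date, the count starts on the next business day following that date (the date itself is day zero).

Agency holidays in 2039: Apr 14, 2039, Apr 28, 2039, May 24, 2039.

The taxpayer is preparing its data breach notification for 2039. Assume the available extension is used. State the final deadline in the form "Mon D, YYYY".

The statutory due date is Nov 2, 2039.
Nov 2, 2039 is a Wednesday and not a listed holiday, so it stands.
Counting 20 further business days from Nov 2, 2039 reaches Nov 30, 2039.
Nov 30, 2039 is a Wednesday and not a listed holiday, so it stands.
The final due date is Nov 30, 2039.

Nov 30, 2039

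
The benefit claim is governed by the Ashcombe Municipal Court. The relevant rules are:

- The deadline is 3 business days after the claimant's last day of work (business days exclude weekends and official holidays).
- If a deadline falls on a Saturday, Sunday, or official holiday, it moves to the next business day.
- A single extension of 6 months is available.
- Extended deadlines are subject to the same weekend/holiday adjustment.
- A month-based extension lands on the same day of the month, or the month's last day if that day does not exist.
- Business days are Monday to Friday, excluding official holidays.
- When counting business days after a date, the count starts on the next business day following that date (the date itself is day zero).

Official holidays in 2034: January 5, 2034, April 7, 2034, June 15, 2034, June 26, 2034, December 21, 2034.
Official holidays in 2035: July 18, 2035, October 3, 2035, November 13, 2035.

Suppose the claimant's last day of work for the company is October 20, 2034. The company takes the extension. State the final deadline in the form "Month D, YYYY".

April 25, 2035

Counting 3 business days after October 20, 2034 (skipping weekends and listed holidays) reaches October 25, 2034.
October 25, 2034 falls on a Wednesday, which is a business day, so no adjustment is needed.
The 6 months extension carries October 25, 2034 to April 25, 2035.
April 25, 2035 is a Wednesday and not a listed holiday, so it stands.
The final due date is April 25, 2035.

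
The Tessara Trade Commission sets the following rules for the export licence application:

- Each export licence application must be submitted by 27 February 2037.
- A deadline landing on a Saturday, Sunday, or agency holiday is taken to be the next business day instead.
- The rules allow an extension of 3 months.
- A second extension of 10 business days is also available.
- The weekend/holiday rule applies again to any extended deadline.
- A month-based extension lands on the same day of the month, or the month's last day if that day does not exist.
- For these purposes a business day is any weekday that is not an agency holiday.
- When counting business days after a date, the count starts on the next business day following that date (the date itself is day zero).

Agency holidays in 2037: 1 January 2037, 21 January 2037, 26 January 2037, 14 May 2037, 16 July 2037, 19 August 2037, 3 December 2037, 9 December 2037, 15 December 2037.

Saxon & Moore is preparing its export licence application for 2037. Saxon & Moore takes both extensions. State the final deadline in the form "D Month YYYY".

Start from the fixed due date, 27 February 2037.
Since 27 February 2037 is a Friday and not a holiday, the date is unchanged.
The 3 months extension carries 27 February 2037 to 27 May 2037.
Since 27 May 2037 is a Wednesday and not a holiday, the date is unchanged.
Applying the 10-business-day extension: 10 business days after 27 May 2037 is 10 June 2037.
Since 10 June 2037 is a Wednesday and not a holiday, the date is unchanged.
The final due date is 10 June 2037.

10 June 2037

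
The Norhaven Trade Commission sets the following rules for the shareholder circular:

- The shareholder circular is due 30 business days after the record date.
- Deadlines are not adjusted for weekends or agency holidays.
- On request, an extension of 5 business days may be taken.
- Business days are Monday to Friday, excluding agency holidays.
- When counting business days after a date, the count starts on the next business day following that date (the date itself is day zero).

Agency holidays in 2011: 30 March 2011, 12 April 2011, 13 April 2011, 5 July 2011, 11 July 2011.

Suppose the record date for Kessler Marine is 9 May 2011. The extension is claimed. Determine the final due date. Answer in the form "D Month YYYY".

Starting the day after 9 May 2011 and counting 30 business days lands on 20 June 2011.
No adjustment is made for weekends or holidays, so 20 June 2011 stands.
Applying the 5-business-day extension: 5 business days after 20 June 2011 is 27 June 2011.
27 June 2011 falls on a Monday. The rules make no weekend/holiday allowance, so it remains 27 June 2011.
So the filing is due 27 June 2011.

27 June 2011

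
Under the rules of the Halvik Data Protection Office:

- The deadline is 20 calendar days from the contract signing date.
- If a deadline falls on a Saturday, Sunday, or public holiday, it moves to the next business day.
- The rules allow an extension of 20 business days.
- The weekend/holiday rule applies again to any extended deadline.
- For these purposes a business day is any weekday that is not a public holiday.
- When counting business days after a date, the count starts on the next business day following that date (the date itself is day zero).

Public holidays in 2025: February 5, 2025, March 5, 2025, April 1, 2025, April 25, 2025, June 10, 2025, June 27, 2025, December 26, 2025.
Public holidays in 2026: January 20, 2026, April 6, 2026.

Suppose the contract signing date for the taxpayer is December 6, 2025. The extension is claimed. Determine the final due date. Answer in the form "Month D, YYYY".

January 27, 2026

From December 6, 2025, 20 calendar days later is December 26, 2025.
December 26, 2025 is a listed holiday, so it moves to the next business day, December 29, 2025 (Monday).
Counting 20 further business days from December 29, 2025 reaches January 27, 2026.
January 27, 2026 falls on a Tuesday, which is a business day, so no adjustment is needed.
The final due date is January 27, 2026.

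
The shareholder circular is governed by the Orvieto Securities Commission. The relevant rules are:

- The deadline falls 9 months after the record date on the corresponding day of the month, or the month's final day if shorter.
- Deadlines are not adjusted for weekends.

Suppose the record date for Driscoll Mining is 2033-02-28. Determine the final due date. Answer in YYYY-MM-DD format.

2033-11-28

9 months from 2033-02-28 is 2033-11-28.
2033-11-28 falls on a Monday. The rules make no weekend/holiday allowance, so it remains 2033-11-28.
Final deadline: 2033-11-28.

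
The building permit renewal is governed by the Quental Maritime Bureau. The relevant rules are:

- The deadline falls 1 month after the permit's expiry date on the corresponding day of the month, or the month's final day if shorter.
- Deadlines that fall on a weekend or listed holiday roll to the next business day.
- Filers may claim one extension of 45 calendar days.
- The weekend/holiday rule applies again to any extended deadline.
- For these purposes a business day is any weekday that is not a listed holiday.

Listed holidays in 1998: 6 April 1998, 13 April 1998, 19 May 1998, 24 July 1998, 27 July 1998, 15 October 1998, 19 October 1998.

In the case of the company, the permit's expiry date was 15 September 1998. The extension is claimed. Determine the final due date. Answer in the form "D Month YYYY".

30 November 1998

1 month from 15 September 1998 is 15 October 1998.
Because 15 October 1998 is a listed holiday, the deadline becomes 16 October 1998 (Friday).
Add the 45 calendar-day extension to 16 October 1998: 30 November 1998.
30 November 1998 is a Monday and not a listed holiday, so it stands.
Deadline: 30 November 1998.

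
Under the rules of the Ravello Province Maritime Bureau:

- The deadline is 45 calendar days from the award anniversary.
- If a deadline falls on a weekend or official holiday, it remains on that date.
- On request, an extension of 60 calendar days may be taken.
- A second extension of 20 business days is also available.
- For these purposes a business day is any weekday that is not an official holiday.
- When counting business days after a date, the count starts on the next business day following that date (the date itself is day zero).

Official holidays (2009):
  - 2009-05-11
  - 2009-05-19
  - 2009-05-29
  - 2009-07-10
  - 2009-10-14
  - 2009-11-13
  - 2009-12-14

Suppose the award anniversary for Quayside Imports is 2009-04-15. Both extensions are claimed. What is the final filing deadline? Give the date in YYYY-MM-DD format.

2009-08-26

Adding 45 calendar days to 2009-04-15 gives 2009-05-30.
2009-05-30 is a Saturday; no weekend or holiday adjustment applies.
Add the 60 calendar-day extension to 2009-05-30: 2009-07-29.
2009-07-29 is a Wednesday; no weekend or holiday adjustment applies.
Applying the 20-business-day extension: 20 business days after 2009-07-29 is 2009-08-26.
2009-08-26 is a Wednesday; no weekend or holiday adjustment applies.
The final due date is 2009-08-26.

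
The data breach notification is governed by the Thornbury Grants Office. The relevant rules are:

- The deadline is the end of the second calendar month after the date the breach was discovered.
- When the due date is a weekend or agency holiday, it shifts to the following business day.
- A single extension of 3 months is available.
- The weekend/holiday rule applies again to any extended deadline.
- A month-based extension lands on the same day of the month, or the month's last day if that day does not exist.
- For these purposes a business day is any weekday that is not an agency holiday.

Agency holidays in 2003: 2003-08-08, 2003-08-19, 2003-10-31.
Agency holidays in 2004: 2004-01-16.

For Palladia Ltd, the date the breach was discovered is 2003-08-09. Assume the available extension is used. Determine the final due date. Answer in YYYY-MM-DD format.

2004-02-03

2 months after 2003-08-09 falls in October 2003; the last day of that month is 2003-10-31.
2003-10-31 falls on a listed holiday. Rolling to the next business day gives 2003-11-03, a Monday.
Add 3 months to 2003-11-03: 2004-02-03.
Since 2004-02-03 is a Tuesday and not a holiday, the date is unchanged.
Final deadline: 2004-02-03.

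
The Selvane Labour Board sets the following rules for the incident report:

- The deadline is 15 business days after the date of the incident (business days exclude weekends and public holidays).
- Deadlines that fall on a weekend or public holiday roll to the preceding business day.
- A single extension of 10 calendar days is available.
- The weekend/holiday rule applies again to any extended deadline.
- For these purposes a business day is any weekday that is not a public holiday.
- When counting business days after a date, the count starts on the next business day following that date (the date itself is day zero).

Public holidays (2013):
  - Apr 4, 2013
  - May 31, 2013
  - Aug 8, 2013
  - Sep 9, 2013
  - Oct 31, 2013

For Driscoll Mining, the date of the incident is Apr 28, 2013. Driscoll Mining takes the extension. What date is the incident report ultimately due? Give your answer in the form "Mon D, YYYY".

Counting 15 business days after Apr 28, 2013 (skipping weekends and listed holidays) reaches May 17, 2013.
Since May 17, 2013 is a Friday and not a holiday, the date is unchanged.
Add the 10 calendar-day extension to May 17, 2013: May 27, 2013.
May 27, 2013 (Monday) is already a business day.
Deadline: May 27, 2013.

May 27, 2013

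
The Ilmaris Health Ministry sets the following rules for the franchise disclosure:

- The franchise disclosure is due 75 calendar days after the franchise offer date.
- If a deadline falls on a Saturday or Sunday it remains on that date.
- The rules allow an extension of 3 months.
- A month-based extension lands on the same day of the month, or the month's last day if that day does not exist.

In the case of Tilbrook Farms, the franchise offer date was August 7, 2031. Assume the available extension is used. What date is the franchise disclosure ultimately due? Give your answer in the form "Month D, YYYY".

Adding 75 calendar days to August 7, 2031 gives October 21, 2031.
October 21, 2031 is a Tuesday; no weekend or holiday adjustment applies.
Applying the 3 months extension: 3 months after October 21, 2031 is January 21, 2032.
No adjustment is made for weekends or holidays, so January 21, 2032 stands.
The final due date is January 21, 2032.

January 21, 2032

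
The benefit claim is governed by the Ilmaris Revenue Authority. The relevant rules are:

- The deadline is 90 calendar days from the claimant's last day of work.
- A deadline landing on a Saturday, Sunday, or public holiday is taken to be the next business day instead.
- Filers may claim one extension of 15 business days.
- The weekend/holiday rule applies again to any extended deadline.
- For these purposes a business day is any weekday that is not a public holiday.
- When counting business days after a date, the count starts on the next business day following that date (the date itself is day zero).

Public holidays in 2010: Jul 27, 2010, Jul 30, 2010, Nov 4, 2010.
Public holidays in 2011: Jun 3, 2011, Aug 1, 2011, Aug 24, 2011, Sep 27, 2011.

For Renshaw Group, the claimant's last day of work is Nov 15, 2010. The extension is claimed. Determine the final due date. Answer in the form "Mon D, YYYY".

Mar 7, 2011

Trigger date Nov 15, 2010 + 90 calendar days = Feb 13, 2011.
Feb 13, 2011 is a Sunday; the next business day is Feb 14, 2011 (Monday).
The 15-business-day extension runs from Feb 14, 2011 to Mar 7, 2011.
Since Mar 7, 2011 is a Monday and not a holiday, the date is unchanged.
So the filing is due Mar 7, 2011.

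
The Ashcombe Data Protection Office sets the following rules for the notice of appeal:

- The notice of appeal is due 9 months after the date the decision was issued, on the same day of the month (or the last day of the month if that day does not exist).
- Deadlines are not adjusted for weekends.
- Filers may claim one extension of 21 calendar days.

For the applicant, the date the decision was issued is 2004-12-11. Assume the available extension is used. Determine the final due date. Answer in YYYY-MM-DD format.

9 months after 2004-12-11, on the same day of the month, is 2005-09-11.
2005-09-11 falls on a Sunday. The rules make no weekend/holiday allowance, so it remains 2005-09-11.
Applying the 21-calendar-day extension: 2005-09-11 + 21 days = 2005-10-02.
2005-10-02 is a Sunday; no weekend or holiday adjustment applies.
The final due date is 2005-10-02.

2005-10-02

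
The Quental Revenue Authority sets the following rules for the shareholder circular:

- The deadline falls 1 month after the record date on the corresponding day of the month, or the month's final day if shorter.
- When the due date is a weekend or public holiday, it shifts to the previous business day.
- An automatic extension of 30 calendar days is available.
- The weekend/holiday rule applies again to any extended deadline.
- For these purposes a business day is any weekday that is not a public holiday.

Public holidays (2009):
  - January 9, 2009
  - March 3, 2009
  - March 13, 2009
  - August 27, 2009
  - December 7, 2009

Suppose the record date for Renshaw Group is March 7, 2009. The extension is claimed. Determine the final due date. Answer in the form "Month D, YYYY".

May 7, 2009

Moving 1 month forward from March 7, 2009 on the corresponding day gives April 7, 2009.
April 7, 2009 falls on a Tuesday, which is a business day, so no adjustment is needed.
Applying the 30-calendar-day extension: April 7, 2009 + 30 days = May 7, 2009.
May 7, 2009 is a Thursday and not a listed holiday, so it stands.
The final due date is May 7, 2009.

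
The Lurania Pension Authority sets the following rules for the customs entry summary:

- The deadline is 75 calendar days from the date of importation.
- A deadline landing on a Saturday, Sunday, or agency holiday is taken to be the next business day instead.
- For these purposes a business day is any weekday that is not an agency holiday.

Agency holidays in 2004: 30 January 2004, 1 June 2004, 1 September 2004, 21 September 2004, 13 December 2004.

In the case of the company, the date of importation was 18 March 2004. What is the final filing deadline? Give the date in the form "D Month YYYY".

From 18 March 2004, 75 calendar days later is 1 June 2004.
Because 1 June 2004 is a listed holiday, the deadline becomes 2 June 2004 (Wednesday).
So the filing is due 2 June 2004.

2 June 2004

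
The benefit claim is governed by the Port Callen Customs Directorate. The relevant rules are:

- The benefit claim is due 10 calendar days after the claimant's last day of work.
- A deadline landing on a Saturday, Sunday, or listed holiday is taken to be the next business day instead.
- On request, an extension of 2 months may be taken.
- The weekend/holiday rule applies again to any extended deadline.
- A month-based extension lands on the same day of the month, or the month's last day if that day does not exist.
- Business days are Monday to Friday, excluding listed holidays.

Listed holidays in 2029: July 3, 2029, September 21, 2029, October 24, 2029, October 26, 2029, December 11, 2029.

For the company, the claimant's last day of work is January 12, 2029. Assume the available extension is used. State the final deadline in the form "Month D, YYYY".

Adding 10 calendar days to January 12, 2029 gives January 22, 2029.
January 22, 2029 is a Monday and not a listed holiday, so it stands.
The 2 months extension carries January 22, 2029 to March 22, 2029.
March 22, 2029 (Thursday) is already a business day.
The final due date is March 22, 2029.

March 22, 2029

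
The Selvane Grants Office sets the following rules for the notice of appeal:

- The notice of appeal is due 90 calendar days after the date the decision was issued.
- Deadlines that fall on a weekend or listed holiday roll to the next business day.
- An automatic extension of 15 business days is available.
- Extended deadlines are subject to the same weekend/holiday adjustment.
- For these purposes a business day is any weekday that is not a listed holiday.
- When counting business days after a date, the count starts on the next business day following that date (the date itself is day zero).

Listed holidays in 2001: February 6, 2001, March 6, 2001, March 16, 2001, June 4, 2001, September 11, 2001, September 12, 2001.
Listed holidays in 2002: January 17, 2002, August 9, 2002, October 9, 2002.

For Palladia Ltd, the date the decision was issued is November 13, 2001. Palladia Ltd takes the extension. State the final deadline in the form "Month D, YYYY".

From November 13, 2001, 90 calendar days later is February 11, 2002.
February 11, 2002 (Monday) is already a business day.
The 15-business-day extension runs from February 11, 2002 to March 4, 2002.
March 4, 2002 falls on a Monday, which is a business day, so no adjustment is needed.
Deadline: March 4, 2002.

March 4, 2002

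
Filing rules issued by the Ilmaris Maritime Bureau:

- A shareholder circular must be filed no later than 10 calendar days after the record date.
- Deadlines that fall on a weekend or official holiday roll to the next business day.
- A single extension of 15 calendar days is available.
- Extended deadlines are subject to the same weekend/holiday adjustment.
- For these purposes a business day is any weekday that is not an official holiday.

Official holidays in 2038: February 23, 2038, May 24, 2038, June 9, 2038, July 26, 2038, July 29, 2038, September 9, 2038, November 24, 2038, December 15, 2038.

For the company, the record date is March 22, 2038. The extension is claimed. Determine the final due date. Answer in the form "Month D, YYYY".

Trigger date March 22, 2038 + 10 calendar days = April 1, 2038.
April 1, 2038 is a Thursday and not a listed holiday, so it stands.
With the 15-day extension, April 1, 2038 becomes April 16, 2038.
April 16, 2038 (Friday) is already a business day.
The final due date is April 16, 2038.

April 16, 2038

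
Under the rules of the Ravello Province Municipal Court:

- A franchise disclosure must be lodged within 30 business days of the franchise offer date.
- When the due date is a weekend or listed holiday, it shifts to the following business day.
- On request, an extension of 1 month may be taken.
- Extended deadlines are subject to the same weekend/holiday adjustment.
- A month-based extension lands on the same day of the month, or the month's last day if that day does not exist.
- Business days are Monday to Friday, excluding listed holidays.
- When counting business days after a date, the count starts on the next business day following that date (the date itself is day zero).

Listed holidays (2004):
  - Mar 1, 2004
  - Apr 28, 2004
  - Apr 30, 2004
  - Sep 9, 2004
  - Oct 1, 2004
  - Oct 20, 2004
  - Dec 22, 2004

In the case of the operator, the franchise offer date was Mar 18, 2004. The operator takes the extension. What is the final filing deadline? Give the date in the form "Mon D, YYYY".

30 business days after Mar 18, 2004, excluding weekends and holidays, is May 3, 2004.
May 3, 2004 is a Monday and not a listed holiday, so it stands.
The 1 month extension carries May 3, 2004 to Jun 3, 2004.
Jun 3, 2004 falls on a Thursday, which is a business day, so no adjustment is needed.
Final deadline: Jun 3, 2004.

Jun 3, 2004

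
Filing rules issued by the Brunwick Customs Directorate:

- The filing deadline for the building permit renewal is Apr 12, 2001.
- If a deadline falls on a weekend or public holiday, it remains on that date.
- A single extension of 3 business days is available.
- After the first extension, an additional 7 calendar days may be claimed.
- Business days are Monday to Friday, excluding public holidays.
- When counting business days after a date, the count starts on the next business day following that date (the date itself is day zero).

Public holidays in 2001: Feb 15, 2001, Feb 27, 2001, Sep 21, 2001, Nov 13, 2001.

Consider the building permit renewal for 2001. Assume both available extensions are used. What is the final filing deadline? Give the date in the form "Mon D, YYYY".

Apr 24, 2001

The statutory due date is Apr 12, 2001.
No adjustment is made for weekends or holidays, so Apr 12, 2001 stands.
Applying the 3-business-day extension: 3 business days after Apr 12, 2001 is Apr 17, 2001.
No adjustment is made for weekends or holidays, so Apr 17, 2001 stands.
Add the 7 calendar-day extension to Apr 17, 2001: Apr 24, 2001.
Apr 24, 2001 is a Tuesday; no weekend or holiday adjustment applies.
The final due date is Apr 24, 2001.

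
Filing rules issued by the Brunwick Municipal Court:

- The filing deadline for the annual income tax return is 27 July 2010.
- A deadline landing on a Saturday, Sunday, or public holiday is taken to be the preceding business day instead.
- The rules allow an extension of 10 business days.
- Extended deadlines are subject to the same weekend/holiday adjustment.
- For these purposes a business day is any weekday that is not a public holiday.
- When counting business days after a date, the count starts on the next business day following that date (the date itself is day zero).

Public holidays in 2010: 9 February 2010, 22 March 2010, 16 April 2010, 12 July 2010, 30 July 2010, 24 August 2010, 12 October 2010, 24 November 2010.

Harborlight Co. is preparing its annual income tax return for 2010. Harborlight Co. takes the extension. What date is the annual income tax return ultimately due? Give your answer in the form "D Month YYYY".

The stated deadline is 27 July 2010.
Since 27 July 2010 is a Tuesday and not a holiday, the date is unchanged.
Applying the 10-business-day extension: 10 business days after 27 July 2010 is 11 August 2010.
11 August 2010 falls on a Wednesday, which is a business day, so no adjustment is needed.
Final deadline: 11 August 2010.

11 August 2010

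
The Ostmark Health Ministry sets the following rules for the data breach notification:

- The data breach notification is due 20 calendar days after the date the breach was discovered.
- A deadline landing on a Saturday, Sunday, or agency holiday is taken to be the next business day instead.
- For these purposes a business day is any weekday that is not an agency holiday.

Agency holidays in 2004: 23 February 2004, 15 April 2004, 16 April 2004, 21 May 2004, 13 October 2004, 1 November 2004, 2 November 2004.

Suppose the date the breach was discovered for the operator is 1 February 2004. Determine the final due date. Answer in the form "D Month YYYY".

20 calendar days after 1 February 2004 is 21 February 2004.
Because 21 February 2004 is a Saturday, the deadline becomes 24 February 2004 (Tuesday).
Deadline: 24 February 2004.

24 February 2004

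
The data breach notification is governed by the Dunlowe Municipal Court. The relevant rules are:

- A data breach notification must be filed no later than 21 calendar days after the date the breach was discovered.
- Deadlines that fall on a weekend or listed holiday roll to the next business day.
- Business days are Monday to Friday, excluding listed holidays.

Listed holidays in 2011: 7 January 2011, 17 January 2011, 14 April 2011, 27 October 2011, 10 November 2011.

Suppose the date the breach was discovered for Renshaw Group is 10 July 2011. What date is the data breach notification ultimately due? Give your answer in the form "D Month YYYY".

21 calendar days after 10 July 2011 is 31 July 2011.
31 July 2011 is a Sunday; the next business day is 1 August 2011 (Monday).
The final due date is 1 August 2011.

1 August 2011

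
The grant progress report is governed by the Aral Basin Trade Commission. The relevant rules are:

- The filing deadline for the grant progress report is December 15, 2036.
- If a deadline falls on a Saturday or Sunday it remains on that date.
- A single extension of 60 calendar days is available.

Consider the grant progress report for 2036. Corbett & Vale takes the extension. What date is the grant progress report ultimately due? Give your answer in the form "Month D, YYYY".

February 13, 2037

The statutory due date is December 15, 2036.
December 15, 2036 is a Monday; no weekend or holiday adjustment applies.
With the 60-day extension, December 15, 2036 becomes February 13, 2037.
February 13, 2037 falls on a Friday. The rules make no weekend/holiday allowance, so it remains February 13, 2037.
Deadline: February 13, 2037.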